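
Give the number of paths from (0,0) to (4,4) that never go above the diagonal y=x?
14
Counted by the Catalan number C_4: C_4 = C(8,4)/(4+1) = 70/5 = 14.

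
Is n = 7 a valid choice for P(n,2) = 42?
Yes

Reasoning: P(7,2) = 7·6 = 42, which equals 42.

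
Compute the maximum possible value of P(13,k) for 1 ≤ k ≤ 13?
6,227,020,800

P(13,k) increases in k, so maximum at k = 13: 13! = 6,227,020,800.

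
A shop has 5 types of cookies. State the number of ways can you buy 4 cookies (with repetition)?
70

Reasoning: Stars and bars: C(4+5-1, 4) = C(8, 4) = 70.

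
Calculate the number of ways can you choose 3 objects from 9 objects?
84

Solution: C(9,3) = 9! / (3! × (9-3)!)
         = 9! / (3! × 6!)
         = 84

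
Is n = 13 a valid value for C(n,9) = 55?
No

Solution: C(13,9) = 13·12·11·10·9·8·7·6·5/9! = 259,459,200/362,880 = 715, which does not equal 55.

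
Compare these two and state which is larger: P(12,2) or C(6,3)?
P(12,2)
P(12,2)=132, C(6,3)=20.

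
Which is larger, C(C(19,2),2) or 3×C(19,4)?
C(C(19,2),2)
C(C(19,2),2)=14,535, 3×C(19,4)=11,628.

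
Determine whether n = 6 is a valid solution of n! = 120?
No

6! = 6·5! = 6·120 = 720, which does not equal 120.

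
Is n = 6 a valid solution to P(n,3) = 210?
No

Explanation: P(6,3) = 6·5·4 = 120, which does not equal 210.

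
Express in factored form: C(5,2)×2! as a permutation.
P(5,2)

C(5,2)×2! = [5!/(2!(3)!)]×2! = 5!/(3)! = P(5,2) = 20.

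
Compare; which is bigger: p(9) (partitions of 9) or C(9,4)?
C(9,4)
Pentagonal recurrence p(n) = p(n−1) + p(n−2) − p(n−5) − p(n−7) + …: p(9) = p(8) + p(7) − p(4) − p(2) = 22 + 15 − 5 − 2 = 30; C(9,4) = 126.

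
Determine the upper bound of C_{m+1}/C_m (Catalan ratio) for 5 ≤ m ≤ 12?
25/7
C_{m+1}/C_m = 2(2m+1)/(m+2), which increases with m. Maximum at m = 12: 2·25/14 = 25/7.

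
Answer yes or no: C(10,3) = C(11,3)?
No
LHS = C(10,3) = 120; RHS = C(11,3) = 165. 120 ≠ 165, so the statement does not hold.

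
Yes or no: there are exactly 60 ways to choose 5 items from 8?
No
C(8,5) = 56 ≠ 60.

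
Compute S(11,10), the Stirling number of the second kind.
Using the Stirling recurrence: S(n,k) = k·S(n-1,k) + S(n-1,k-1)
S(11,10) = 10·S(10,10) + S(10,9)
         = 10·1 + 45
         = 10 + 45
         = 55
Final answer: 55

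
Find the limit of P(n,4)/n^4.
1

Solution: P(n,4) = n(n-1)(n-2)(n-3) ≈ n^4 for large n. Limit = 1.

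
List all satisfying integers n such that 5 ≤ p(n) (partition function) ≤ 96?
4, 5, 6, 7, 8, 9, 10, 11, 12

Working:
Tabulating p(n) via p(n) = p(n−1) + p(n−2) − p(n−5) − p(n−7) + …: p(3)=3; p(4)=5; p(5)=7; p(6)=11; p(7)=15; p(8)=22; p(9)=30; p(10)=42; p(11)=56; p(12)=77; p(13)=101. So valid n = 4, 5, 6, 7, 8, 9, 10, 11, 12.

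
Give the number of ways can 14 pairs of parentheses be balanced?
2,674,440

Using the Catalan number formula: C_n = C(2n, n) / (n+1)
C_14 = C(28, 14) / (14+1)
     = 40116600 / 15
     = 2,674,440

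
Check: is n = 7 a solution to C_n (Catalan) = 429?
Yes

Reasoning: C_7 = C(14,7)/(7+1) = 3,432/8 = 429, which equals 429.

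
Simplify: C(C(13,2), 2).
3,003

Explanation: C(13,2) = 78, then C(78, 2) = 3,003.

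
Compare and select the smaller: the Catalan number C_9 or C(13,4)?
C(13,4)
C_9 = C(18,9)/(9+1) = 48,620/10 = 4,862; C(13,4) = 715.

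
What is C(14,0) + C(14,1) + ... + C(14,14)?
16,384

Explanation: Sum of binomial coefficients = 2^14 = 16,384.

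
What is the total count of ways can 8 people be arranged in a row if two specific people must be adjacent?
10,080

Explanation: Treat pair as unit: (8-1)! arrangements × 2 internal orders = 10,080.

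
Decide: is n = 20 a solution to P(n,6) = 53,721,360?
No

Reasoning: P(20,6) = 20·19·18·17·16·15 = 27,907,200, which does not equal 53,721,360.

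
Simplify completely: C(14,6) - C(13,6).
1,287

C(14,6) - C(13,6) = C(13,5) = 1,287.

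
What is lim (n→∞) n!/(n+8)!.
0

Explanation: n!/(n+8)! = 1/[(n+1)(n+2)···(n+8)] → 0 as n → ∞.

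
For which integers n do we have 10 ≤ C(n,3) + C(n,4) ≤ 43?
5, 6

Solution: C(4,3)+C(4,4)=5; C(5,3)+C(5,4)=15; C(6,3)+C(6,4)=35; C(7,3)+C(7,4)=70. So valid n = 5, 6.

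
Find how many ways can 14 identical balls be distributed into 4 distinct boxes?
680
C(14+4-1, 4-1) = C(17, 3) = 680.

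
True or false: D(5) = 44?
True
Derangements of 5 elements: D(5) = (5-1)·[D(4) + D(3)] = 4·[9 + 2] = 44.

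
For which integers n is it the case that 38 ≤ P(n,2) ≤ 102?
7, 8, 9, 10

P(6,2)=30; P(7,2)=42; P(8,2)=56; P(9,2)=72; P(10,2)=90; P(11,2)=110. So valid n = 7, 8, 9, 10.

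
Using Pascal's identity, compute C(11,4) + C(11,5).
792

Working:
C(11,4) + C(11,5) = C(12,5) = 792.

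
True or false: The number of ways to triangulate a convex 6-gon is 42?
Triangulations of a convex 6-gon are counted by the Catalan number C_4: C_4 = C(8,4)/(4+1) = 70/5 = 14.
Final answer: False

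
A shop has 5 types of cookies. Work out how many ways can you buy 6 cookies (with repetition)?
210

Explanation: Stars and bars: C(6+5-1, 6) = C(10, 6) = 210.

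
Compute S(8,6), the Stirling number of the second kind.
Using the Stirling recurrence: S(n,k) = k·S(n-1,k) + S(n-1,k-1)
S(8,6) = 6·S(7,6) + S(7,5)
         = 6·21 + 140
         = 126 + 140
         = 266

Answer: 266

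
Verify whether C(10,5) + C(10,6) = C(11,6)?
True
Pascal's identity: LHS = 252 + 210 = 462; RHS = C(11,6) = 462. Both sides agree, so the statement holds.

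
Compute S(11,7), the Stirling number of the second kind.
Using the Stirling recurrence: S(n,k) = k·S(n-1,k) + S(n-1,k-1)
S(11,7) = 7·S(10,7) + S(10,6)
         = 7·5880 + 22827
         = 41160 + 22827
         = 63,987
Final answer: 63,987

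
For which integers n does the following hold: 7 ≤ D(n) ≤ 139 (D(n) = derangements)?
4, 5

Working:
Using D(n) = (n−1)[D(n−1) + D(n−2)] with D(1)=0, D(2)=1: D(3)=2; D(4)=9; D(5)=44; D(6)=265. So valid n = 4, 5.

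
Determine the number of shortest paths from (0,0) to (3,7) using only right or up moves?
Choose 3 rights from 10 moves: C(10,3) = 120.
Final answer: 120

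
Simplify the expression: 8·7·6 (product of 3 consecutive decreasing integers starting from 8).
336

Reasoning: This is P(8,3) = 8!/(5)! = 336.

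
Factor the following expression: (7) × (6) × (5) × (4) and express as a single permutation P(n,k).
Product of 4 consecutive descending integers starting at 7: P(7,4) = 7!/3! = 840.

Answer: P(7,4) = 7!/(3)!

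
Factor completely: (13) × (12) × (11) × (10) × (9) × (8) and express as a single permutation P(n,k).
P(13,6) = 13!/(7)!

Explanation: Product of 6 consecutive descending integers starting at 13: P(13,6) = 13!/7! = 1,235,520.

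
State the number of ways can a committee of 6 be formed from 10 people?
210

Working:
C(10,6) = 10! / (6! × (10-6)!)
         = 10! / (6! × 4!)
         = 210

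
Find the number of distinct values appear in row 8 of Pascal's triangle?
5

Row 8 has entries C(8,0)..C(8,8); by symmetry C(8,k)=C(8,8-k), giving 5 distinct values.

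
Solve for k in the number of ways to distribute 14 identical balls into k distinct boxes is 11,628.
6

Explanation: Stars and bars: the count is C(14+k−1, k−1), increasing in k. k=4: C(17,3) = 680, k=5: C(18,4) = 3,060, k=6: C(19,5) = 11,628 ✓. So k = 6.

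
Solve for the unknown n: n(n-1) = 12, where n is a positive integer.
4

Reasoning: n² − n − 12 = 0, so n = (1 ± √(1 + 4·12))/2 = (1 ± √49)/2 = (1 ± 7)/2, i.e. n = 4 or n = -3. Taking the positive root, n = 4 (check: 4×3 = 12).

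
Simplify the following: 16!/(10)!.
5,765,760

Working:
This equals 16×15×...×11 = 5,765,760.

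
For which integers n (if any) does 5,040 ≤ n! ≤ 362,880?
7, 8, 9

Reasoning: n! is strictly increasing; 7! = 5,040 and 9! = 362,880, so valid n = 7, 8, 9.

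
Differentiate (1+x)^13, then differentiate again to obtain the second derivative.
156(1+x)^11

Solution: First derivative: 13(1+x)^{12}. Second derivative: 13·12·(1+x)^{11} = 156(1+x)^{11}.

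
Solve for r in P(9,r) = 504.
3

Solution: P(9,r) = 9·8·…·(9−r+1), a product of r factors. Multiplying down from 9: 9 = 9; 9·8 = 72; 9·8·7 = 504 ✓ (3 factors). So r = 3.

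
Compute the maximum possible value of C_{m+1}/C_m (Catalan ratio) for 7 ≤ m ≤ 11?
46/13

C_{m+1}/C_m = 2(2m+1)/(m+2), which increases with m. Maximum at m = 11: 2·23/13 = 46/13.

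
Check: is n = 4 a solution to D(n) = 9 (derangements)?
Yes

Explanation: D(4) = (4-1)·[D(3) + D(2)] = 3·[2 + 1] = 9, which equals 9.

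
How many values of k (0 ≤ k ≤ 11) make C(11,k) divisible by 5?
Checking C(11,k) mod 5 for k = 0..11: divisible at k = 2, 3, 4, 7, 8, 9. That's 6 values.

Answer: 6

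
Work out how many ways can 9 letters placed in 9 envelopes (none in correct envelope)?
133,496
Using D(n) = (n-1)[D(n-1) + D(n-2)]:
D(9) = (9-1) × [D(8) + D(7)]
      = 8 × [14833 + 1854]
      = 8 × 16687
      = 133,496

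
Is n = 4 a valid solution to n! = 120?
No

Solution: 4! = 4·3! = 4·6 = 24, which does not equal 120.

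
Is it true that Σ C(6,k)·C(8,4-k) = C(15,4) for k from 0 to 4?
False

Working:
Vandermonde's identity gives C(14,4) = 1,001; RHS C(15,4) = 1,365.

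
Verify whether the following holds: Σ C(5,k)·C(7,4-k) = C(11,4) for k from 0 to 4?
False

Working:
Vandermonde's identity gives C(12,4) = 495; RHS C(11,4) = 330.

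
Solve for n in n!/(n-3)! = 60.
5

Explanation: n!/(n-3)! = n×(n-1)×(n-2), a product of 3 consecutive integers ≈ (n−1)^3. 60^(1/3) + 1 ≈ 4.9; check n = 5: 5×4×3 = 60 ✓. So n = 5.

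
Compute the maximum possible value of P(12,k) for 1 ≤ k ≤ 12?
479,001,600

Explanation: P(12,k) increases in k, so maximum at k = 12: 12! = 479,001,600.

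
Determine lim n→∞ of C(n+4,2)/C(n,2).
Both numerator and denominator grow as n^2/2! for large n, so the ratio → 1.

Answer: 1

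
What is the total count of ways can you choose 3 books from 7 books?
35

Solution: C(7,3) = 7! / (3! × (7-3)!)
         = 7! / (3! × 4!)
         = 35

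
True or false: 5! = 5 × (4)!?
True

By definition n! = n × (n-1)!, so 5! = 5 × 4!.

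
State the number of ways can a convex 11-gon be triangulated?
4,862

Using the Catalan number formula: C_n = C(2n, n) / (n+1)
C_9 = C(18, 9) / (9+1)
     = 48620 / 10
     = 4,862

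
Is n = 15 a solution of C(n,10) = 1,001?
No

Working:
C(15,10) = 15·14·13·12·11·10·9·8·7·6/10! = 10,897,286,400/3,628,800 = 3,003, which does not equal 1,001.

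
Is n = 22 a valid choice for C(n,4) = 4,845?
C(22,4) = 22·21·20·19/4! = 175,560/24 = 7,315, which does not equal 4,845.
Final answer: No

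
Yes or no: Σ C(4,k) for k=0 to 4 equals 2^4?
Yes

Explanation: Binomial theorem: Σ C(4,k) = (1+1)^4 = 2^4 = 16; RHS 2^4 = 16.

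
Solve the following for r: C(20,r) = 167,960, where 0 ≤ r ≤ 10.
9

Working:
C(20,r) is increasing for 0 ≤ r ≤ 10. Stepping up (C(20,r+1) = C(20,r)·(20−r)/(r+1)): C(20,1) = 20, C(20,2) = 190, C(20,3) = 1,140, C(20,4) = 4,845, C(20,5) = 15,504, C(20,6) = 38,760, C(20,7) = 77,520, C(20,8) = 125,970, C(20,9) = 167,960 ✓. So r = 9.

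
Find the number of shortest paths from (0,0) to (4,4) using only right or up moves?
70

Explanation: Choose 4 rights from 8 moves: C(8,4) = 70.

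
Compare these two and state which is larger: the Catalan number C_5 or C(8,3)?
C(8,3)

Solution: C_5 = C(10,5)/(5+1) = 252/6 = 42; C(8,3) = 56.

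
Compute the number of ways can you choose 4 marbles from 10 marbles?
210

Working:
C(10,4) = 10! / (4! × (10-4)!)
         = 10! / (4! × 6!)
         = 210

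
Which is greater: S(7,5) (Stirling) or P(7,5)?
P(7,5)

S(7,5) = 5·S(6,5) + S(6,4) = 5·15 + 65 = 140; P(7,5) = 2,520.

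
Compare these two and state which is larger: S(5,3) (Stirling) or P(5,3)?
P(5,3)

Working:
S(5,3) = 3·S(4,3) + S(4,2) = 3·6 + 7 = 25; P(5,3) = 60.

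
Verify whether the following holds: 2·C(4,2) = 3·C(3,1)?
False

Absorption identity k·C(n,k) = n·C(n-1,k-1). LHS = 2·6 = 12; RHS = 3·3 = 9.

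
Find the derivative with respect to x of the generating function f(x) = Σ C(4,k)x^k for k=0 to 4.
Σ k·C(4,k)x^(k-1) for k=1 to 4

Working:
Term-by-term differentiation gives Σ k·C(4,k)x^{k-1} for k=1 to 4.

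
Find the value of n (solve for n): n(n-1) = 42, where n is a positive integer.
7

n² − n − 42 = 0, so n = (1 ± √(1 + 4·42))/2 = (1 ± √169)/2 = (1 ± 13)/2, i.e. n = 7 or n = -6. Taking the positive root, n = 7 (check: 7×6 = 42).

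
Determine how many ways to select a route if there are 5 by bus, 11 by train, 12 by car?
28

Solution: By the addition principle: 5 + 11 + 12 = 28.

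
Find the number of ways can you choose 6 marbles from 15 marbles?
5,005

Reasoning: C(15,6) = 15! / (6! × (15-6)!)
         = 15! / (6! × 9!)
         = 5,005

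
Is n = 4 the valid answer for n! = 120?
No

4! = 4·3! = 4·6 = 24, which does not equal 120.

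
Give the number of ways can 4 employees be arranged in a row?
24

Solution: Arrangements of 4 distinct objects: 4! = 24.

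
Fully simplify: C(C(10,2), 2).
990

C(10,2) = 45, then C(45, 2) = 990.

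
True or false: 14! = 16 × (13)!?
False

Explanation: 14! = 14 × 13! = 87,178,291,200, but 16 × 13! = 99,632,332,800.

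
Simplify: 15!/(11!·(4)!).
1,365

Reasoning: This is C(15,11) = 1,365.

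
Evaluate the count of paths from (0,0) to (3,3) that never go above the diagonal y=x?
Counted by the Catalan number C_3: C_3 = C(6,3)/(3+1) = 20/4 = 5.

Answer: 5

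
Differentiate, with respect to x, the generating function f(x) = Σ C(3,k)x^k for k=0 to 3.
Term-by-term differentiation gives Σ k·C(3,k)x^{k-1} for k=1 to 3.
Final answer: Σ k·C(3,k)x^(k-1) for k=1 to 3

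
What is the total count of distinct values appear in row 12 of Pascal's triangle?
7

Row 12 has entries C(12,0)..C(12,12); by symmetry C(12,k)=C(12,12-k), giving 7 distinct values.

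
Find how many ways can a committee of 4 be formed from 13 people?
C(13,4) = 13! / (4! × (13-4)!)
         = 13! / (4! × 9!)
         = 715
Final answer: 715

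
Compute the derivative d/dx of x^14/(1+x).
(14x^13(1+x) - x^14)/(1+x)²

Working:
Quotient rule: [14x^{13}(1+x) - x^14]/(1+x)².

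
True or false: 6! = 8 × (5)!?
False

Working:
6! = 6 × 5! = 720, but 8 × 5! = 960.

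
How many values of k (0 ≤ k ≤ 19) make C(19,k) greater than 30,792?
6
Row 19 is unimodal and symmetric about k=19/2. C(19,6)=27,132 ≤ 30,792; C(19,7)=50,388 > 30,792; by symmetry C(19,k) > 30,792 for k = 7..12. That's 12 - 7 + 1 = 6 values.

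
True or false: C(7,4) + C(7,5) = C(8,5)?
Pascal's identity C(n,k) + C(n,k+1) = C(n+1,k+1): 35 + 21 = 56 = C(8,5).
Final answer: True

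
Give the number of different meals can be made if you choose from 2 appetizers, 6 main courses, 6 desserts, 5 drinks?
360

Working:
By the multiplication principle: 2 × 6 × 6 × 5 = 360.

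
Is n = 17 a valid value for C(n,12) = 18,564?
No

Reasoning: C(17,12) = 17·16·15·14·13·12·11·10·9·8·7·6/12! = 2,964,061,900,800/479,001,600 = 6,188, which does not equal 18,564.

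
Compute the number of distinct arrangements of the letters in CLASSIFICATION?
1,816,214,400

Explanation: Word has 14 letters (C=2, L=1, A=2, S=2, I=3, F=1, T=1, O=1, N=1). Arrangements: 14!/Π(k!) = 1,816,214,400.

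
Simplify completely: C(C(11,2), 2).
1,485

Solution: C(11,2) = 55, then C(55, 2) = 1,485.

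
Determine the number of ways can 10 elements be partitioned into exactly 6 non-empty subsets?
22,827

Solution: This equals S(10,6), the Stirling number of the 2nd kind.
Using the Stirling recurrence: S(n,k) = k·S(n-1,k) + S(n-1,k-1)
S(10,6) = 6·S(9,6) + S(9,5)
         = 6·2646 + 6951
         = 15876 + 6951
         = 22,827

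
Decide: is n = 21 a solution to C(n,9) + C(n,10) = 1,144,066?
No

Reasoning: C(21,9) + C(21,10) = 293,930 + 352,716 = 646,646, which does not equal 1,144,066.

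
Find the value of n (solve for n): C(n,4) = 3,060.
18

Solution: C(n,4) = n(n−1)(n−2)(n−3)/4! is increasing in n, and n(n−1)(n−2)(n−3) = 4!·3,060 = 73,440 ≈ (n−1.5)^4 gives n ≈ 18.0. Check: C(16,4) = 1,820, C(17,4) = 2,380, C(18,4) = 3,060 ✓. So n = 18.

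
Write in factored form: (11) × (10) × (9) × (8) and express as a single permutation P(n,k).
P(11,4) = 11!/(7)!

Product of 4 consecutive descending integers starting at 11: P(11,4) = 11!/7! = 7,920.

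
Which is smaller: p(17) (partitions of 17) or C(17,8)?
Pentagonal recurrence p(n) = p(n−1) + p(n−2) − p(n−5) − p(n−7) + …: p(17) = p(16) + p(15) − p(12) − p(10) + p(5) + p(2) = 231 + 176 − 77 − 42 + 7 + 2 = 297; C(17,8) = 24,310.
Final answer: p(17)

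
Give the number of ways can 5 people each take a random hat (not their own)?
44

Solution: Using D(n) = (n-1)[D(n-1) + D(n-2)]:
D(5) = (5-1) × [D(4) + D(3)]
      = 4 × [9 + 2]
      = 4 × 11
      = 44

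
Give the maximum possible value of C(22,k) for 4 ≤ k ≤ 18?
705,432

Reasoning: C(22,k) is maximised at the centre of the row: C(22,11) = 705,432.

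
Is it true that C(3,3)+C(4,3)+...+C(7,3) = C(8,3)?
False

Solution: Hockey stick identity gives Σ = C(8,4) = 70; RHS C(8,3) = 56.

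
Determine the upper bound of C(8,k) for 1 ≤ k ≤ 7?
C(8,k) is maximised at the centre of the row: C(8,4) = 70.

Answer: 70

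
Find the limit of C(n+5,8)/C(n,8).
1

Reasoning: Both numerator and denominator grow as n^8/8! for large n, so the ratio → 1.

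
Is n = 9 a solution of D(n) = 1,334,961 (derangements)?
No

Working:
D(9) = (9-1)·[D(8) + D(7)] = 8·[14,833 + 1,854] = 133,496, which does not equal 1,334,961.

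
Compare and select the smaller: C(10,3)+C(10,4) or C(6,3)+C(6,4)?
First=330, Second=35.

Answer: C(6,3)+C(6,4)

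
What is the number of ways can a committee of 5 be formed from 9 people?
126

Working:
C(9,5) = 9! / (5! × (9-5)!)
         = 9! / (5! × 4!)
         = 126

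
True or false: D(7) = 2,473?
Derangements of 7 elements: D(7) = (7-1)·[D(6) + D(5)] = 6·[265 + 44] = 1,854.
Final answer: False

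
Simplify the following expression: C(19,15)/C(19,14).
1/3

Reasoning: C(n,k+1)/C(n,k) = (n−k)/(k+1). Here (19−14)/(14+1) = 5/15 = 1/3.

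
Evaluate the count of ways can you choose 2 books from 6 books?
C(6,2) = 6! / (2! × (6-2)!)
         = 6! / (2! × 4!)
         = 15
Final answer: 15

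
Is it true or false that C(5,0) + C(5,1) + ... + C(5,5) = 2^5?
True

Working:
Binomial theorem with x = y = 1: Σ C(5,i) = (1+1)^5 = 2^5 = 32. The statement holds.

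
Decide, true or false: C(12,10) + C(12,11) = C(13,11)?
True

Working:
Pascal's identity: LHS = 66 + 12 = 78; RHS = C(13,11) = 78. Both sides agree, so the statement holds.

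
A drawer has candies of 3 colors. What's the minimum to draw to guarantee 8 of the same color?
Worst case: 7 of each = 21. One more: 22.

Answer: 22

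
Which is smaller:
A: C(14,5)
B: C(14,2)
B
A=C(14,5)=2,002, B=C(14,2)=91.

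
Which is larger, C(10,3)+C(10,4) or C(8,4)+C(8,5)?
First=330, Second=126.

Answer: C(10,3)+C(10,4)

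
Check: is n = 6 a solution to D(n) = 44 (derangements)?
D(6) = (6-1)·[D(5) + D(4)] = 5·[44 + 9] = 265, which does not equal 44.

Answer: No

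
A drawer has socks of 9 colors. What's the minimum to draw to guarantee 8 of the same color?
Worst case: 7 of each = 63. One more: 64.

Answer: 64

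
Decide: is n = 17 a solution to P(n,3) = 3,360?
P(17,3) = 17·16·15 = 4,080, which does not equal 3,360.

Answer: No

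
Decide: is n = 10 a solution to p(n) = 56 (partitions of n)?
No
Pentagonal recurrence p(n) = p(n−1) + p(n−2) − p(n−5) − p(n−7) + …: p(10) = p(9) + p(8) − p(5) − p(3) = 30 + 22 − 7 − 3 = 42, which does not equal 56.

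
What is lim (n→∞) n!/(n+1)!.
0

n!/(n+1)! = 1/[(n+1)] → 0 as n → ∞.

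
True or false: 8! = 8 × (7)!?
By definition n! = n × (n-1)!, so 8! = 8 × 7!.

Answer: True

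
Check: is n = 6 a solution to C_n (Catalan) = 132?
C_6 = C(12,6)/(6+1) = 924/7 = 132, which equals 132.
Final answer: Yes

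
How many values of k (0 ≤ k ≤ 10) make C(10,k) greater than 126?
3

Solution: Row 10 is unimodal and symmetric about k=10/2. C(10,3)=120 ≤ 126; C(10,4)=210 > 126; by symmetry C(10,k) > 126 for k = 4..6. That's 6 - 4 + 1 = 3 values.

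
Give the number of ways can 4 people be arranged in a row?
24

Arrangements of 4 distinct objects: 4! = 24.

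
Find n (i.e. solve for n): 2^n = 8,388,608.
8,388,608 = 1,024 × 1,024 × 8 = 2^10 × 2^10 × 2^3 = 2^23, so n = 23.

Answer: 23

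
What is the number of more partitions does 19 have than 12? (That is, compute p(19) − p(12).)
Pentagonal recurrence p(n) = p(n−1) + p(n−2) − p(n−5) − p(n−7) + …: p(19) = p(18) + p(17) − p(14) − p(12) + p(7) + p(4) = 385 + 297 − 135 − 77 + 15 + 5 = 490.
p(12) = p(11) + p(10) − p(7) − p(5) + p(0) = 56 + 42 − 15 − 7 + 1 = 77.
Difference = 490 − 77 = 413.
Final answer: 413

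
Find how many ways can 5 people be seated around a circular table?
24

Reasoning: Circular arrangements: (5-1)! = 24.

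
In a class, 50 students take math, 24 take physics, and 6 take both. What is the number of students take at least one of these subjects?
|A∪B| = |A|+|B|-|A∩B| = 50+24-6 = 68.

Answer: 68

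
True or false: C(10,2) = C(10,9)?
False

Reasoning: C(10,2) = 45 but C(10,9) = 10; symmetry gives C(10,2) = C(10,8), not C(10,9).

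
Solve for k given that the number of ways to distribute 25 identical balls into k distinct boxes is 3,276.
4
Stars and bars: the count is C(25+k−1, k−1), increasing in k. k=2: C(26,1) = 26, k=3: C(27,2) = 351, k=4: C(28,3) = 3,276 ✓. So k = 4.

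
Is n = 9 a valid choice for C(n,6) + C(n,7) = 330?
No

Working:
C(9,6) + C(9,7) = 84 + 36 = 120, which does not equal 330.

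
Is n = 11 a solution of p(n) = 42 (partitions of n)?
Pentagonal recurrence p(n) = p(n−1) + p(n−2) − p(n−5) − p(n−7) + …: p(11) = p(10) + p(9) − p(6) − p(4) = 42 + 30 − 11 − 5 = 56, which does not equal 42.
Final answer: No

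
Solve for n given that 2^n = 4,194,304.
22

Working:
4,194,304 = 1,024 × 1,024 × 4 = 2^10 × 2^10 × 2^2 = 2^22, so n = 22.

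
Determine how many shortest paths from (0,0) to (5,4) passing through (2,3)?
40
To (2,3): C(5,2)=10. From there: C(4,3)=4. Total: 40.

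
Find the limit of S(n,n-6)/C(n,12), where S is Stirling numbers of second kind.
10395

Explanation: The leading term of S(n,n-6) as a polynomial in n is (11)!!·C(n,12), so the ratio → (11)!! = 10395.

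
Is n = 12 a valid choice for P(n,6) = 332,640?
No

Explanation: P(12,6) = 12·11·10·9·8·7 = 665,280, which does not equal 332,640.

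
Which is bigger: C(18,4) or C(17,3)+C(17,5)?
C(17,3)+C(17,5)

C(18,4)=3,060; C(17,3)+C(17,5)=680+6,188=6,868.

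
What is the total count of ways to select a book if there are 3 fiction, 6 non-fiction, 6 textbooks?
15
By the addition principle: 3 + 6 + 6 = 15.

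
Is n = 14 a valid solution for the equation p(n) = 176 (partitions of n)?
No
Pentagonal recurrence p(n) = p(n−1) + p(n−2) − p(n−5) − p(n−7) + …: p(14) = p(13) + p(12) − p(9) − p(7) + p(2) = 101 + 77 − 30 − 15 + 2 = 135, which does not equal 176.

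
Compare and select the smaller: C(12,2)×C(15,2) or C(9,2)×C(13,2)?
C(12,2)×C(15,2)=6,930, C(9,2)×C(13,2)=2,808.
Final answer: C(9,2)×C(13,2)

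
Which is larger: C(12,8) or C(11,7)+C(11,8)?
Equal

Explanation: By Pascal's identity: C(12,8) = C(11,7)+C(11,8) = 495. Equal.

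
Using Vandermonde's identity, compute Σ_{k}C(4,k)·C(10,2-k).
91

Explanation: = C(4+10,2) = C(14,2) = 91.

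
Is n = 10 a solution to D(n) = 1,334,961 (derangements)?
Yes
D(10) = (10-1)·[D(9) + D(8)] = 9·[133,496 + 14,833] = 1,334,961, which equals 1,334,961.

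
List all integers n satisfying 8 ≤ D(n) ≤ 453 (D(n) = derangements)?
Using D(n) = (n−1)[D(n−1) + D(n−2)] with D(1)=0, D(2)=1: D(3)=2; D(4)=9; D(5)=44; D(6)=265; D(7)=1,854. So valid n = 4, 5, 6.
Final answer: 4, 5, 6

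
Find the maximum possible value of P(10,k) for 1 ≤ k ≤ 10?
P(10,k) increases in k, so maximum at k = 10: 10! = 3,628,800.
Final answer: 3,628,800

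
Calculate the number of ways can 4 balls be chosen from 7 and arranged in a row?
840

P(7,4) = 7!/(7-4)! = 840.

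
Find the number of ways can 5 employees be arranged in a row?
Arrangements of 5 distinct objects: 5! = 120.
Final answer: 120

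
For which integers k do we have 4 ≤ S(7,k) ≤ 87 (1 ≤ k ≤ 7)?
2, 6

Explanation: S(7,1)=1; S(7,2)=63; S(7,3)=301; S(7,4)=350; S(7,5)=140; S(7,6)=21; S(7,7)=1. So valid k = 2, 6.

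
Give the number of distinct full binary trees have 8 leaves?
429

Reasoning: Using the Catalan number formula: C_n = C(2n, n) / (n+1)
C_7 = C(14, 7) / (7+1)
     = 3432 / 8
     = 429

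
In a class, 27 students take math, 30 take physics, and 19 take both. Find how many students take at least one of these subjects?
|A∪B| = |A|+|B|-|A∩B| = 27+30-19 = 38.
Final answer: 38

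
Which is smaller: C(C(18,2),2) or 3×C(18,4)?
3×C(18,4)

Solution: C(C(18,2),2)=11,628, 3×C(18,4)=9,180.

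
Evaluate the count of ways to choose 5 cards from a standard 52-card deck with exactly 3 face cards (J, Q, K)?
171,600
12 face cards and 40 non-face cards: C(12,3) × C(40,2) = 220 × 780 = 171,600.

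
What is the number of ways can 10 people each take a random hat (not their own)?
Using D(n) = (n-1)[D(n-1) + D(n-2)]:
D(10) = (10-1) × [D(9) + D(8)]
      = 9 × [133496 + 14833]
      = 9 × 148329
      = 1,334,961

Answer: 1,334,961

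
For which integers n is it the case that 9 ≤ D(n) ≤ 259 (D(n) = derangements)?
4, 5
Using D(n) = (n−1)[D(n−1) + D(n−2)] with D(1)=0, D(2)=1: D(3)=2; D(4)=9; D(5)=44; D(6)=265. So valid n = 4, 5.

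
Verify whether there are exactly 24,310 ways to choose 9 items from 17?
C(17,9) = 24,310.
Final answer: True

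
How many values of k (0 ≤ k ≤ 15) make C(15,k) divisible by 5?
12

Working:
Checking C(15,k) mod 5 for k = 0..15: divisible at k = 1, 2, 3, 4, 6, 7, 8, 9, 11, 12, 13, 14. That's 12 values.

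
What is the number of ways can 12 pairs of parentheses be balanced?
208,012

Using the Catalan number formula: C_n = C(2n, n) / (n+1)
C_12 = C(24, 12) / (12+1)
     = 2704156 / 13
     = 208,012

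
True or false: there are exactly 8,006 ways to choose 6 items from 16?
False

Solution: C(16,6) = 8,008 ≠ 8006.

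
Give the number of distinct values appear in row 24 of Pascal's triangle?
13

Reasoning: Row 24 has entries C(24,0)..C(24,24); by symmetry C(24,k)=C(24,24-k), giving 13 distinct values.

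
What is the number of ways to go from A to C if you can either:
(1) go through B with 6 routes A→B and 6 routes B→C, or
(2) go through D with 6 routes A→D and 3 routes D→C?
Route via B: 6×6=36. Route via D: 6×3=18. Total: 54.

Answer: 54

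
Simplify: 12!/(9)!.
1,320

Reasoning: This equals 12×11×10 = 1,320.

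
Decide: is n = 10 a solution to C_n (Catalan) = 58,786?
No
C_10 = C(20,10)/(10+1) = 184,756/11 = 16,796, which does not equal 58,786.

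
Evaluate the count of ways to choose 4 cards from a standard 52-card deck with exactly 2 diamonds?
57,798

Reasoning: 13 diamonds and 39 non-diamonds: C(13,2) × C(39,2) = 78 × 741 = 57,798.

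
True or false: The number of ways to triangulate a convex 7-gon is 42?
True
Triangulations of a convex 7-gon are counted by the Catalan number C_5: C_5 = C(10,5)/(5+1) = 252/6 = 42.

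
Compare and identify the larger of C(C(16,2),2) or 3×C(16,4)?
C(C(16,2),2)=7,140, 3×C(16,4)=5,460.
Final answer: C(C(16,2),2)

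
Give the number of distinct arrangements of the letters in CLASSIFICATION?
1,816,214,400

Solution: Word has 14 letters (C=2, L=1, A=2, S=2, I=3, F=1, T=1, O=1, N=1). Arrangements: 14!/Π(k!) = 1,816,214,400.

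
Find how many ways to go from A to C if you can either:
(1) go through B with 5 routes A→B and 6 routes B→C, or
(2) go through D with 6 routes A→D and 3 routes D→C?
48

Reasoning: Route via B: 5×6=30. Route via D: 6×3=18. Total: 48.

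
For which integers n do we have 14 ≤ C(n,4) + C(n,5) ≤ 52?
6

Solution: C(5,4)+C(5,5)=6; C(6,4)+C(6,5)=21; C(7,4)+C(7,5)=56. So valid n = 6.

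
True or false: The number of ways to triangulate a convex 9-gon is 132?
Triangulations of a convex 9-gon are counted by the Catalan number C_7: C_7 = C(14,7)/(7+1) = 3,432/8 = 429.
Final answer: False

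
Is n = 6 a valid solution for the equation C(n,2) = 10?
No

Solution: C(6,2) = 6·5/2! = 30/2 = 15, which does not equal 10.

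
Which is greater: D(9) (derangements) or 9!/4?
D(9)

Working:
D(9) = (9-1)·[D(8) + D(7)] = 8·[14,833 + 1,854] = 133,496; 9!/4 = 362,880/4 = 90,720.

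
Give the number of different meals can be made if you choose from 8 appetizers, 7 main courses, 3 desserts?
168
By the multiplication principle: 8 × 7 × 3 = 168.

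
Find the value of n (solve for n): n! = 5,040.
n! is strictly increasing. 5! = 120, 6! = 720, 7! = 5,040 ✓. So n = 7.
Final answer: 7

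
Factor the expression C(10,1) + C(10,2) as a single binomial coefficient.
C(11,2)

Explanation: By Pascal's identity: C(10,1) + C(10,2) = C(11,2) = 55.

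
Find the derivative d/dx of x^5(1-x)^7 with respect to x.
5x^4(1-x)^7 - 7x^5(1-x)^6
Product rule: 5x^{4}(1-x)^{7} + x^5·(-7)(1-x)^{6}.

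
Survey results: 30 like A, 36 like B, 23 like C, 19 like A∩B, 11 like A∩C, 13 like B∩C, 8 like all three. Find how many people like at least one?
54

Solution: |A∪B∪C| = 30+36+23-19-11-13+8 = 54.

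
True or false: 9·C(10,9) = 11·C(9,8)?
Absorption identity k·C(n,k) = n·C(n-1,k-1). LHS = 9·10 = 90; RHS = 11·9 = 99.

Answer: False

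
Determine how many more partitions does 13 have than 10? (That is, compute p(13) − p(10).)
59

Explanation: Pentagonal recurrence p(n) = p(n−1) + p(n−2) − p(n−5) − p(n−7) + …: p(13) = p(12) + p(11) − p(8) − p(6) + p(1) = 77 + 56 − 22 − 11 + 1 = 101.
p(10) = p(9) + p(8) − p(5) − p(3) = 30 + 22 − 7 − 3 = 42.
Difference = 101 − 42 = 59.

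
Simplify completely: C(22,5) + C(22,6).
100,947

By Pascal's identity: C(23,6) = 100,947.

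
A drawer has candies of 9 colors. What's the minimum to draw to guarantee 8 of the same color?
64

Solution: Worst case: 7 of each = 63. One more: 64.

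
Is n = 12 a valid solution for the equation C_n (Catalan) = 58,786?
No

Solution: C_12 = C(24,12)/(12+1) = 2,704,156/13 = 208,012, which does not equal 58,786.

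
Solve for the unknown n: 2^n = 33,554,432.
33,554,432 = 1,024 × 1,024 × 32 = 2^10 × 2^10 × 2^5 = 2^25, so n = 25.

Answer: 25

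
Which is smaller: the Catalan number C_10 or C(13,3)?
C_10 = C(20,10)/(10+1) = 184,756/11 = 16,796; C(13,3) = 286.
Final answer: C(13,3)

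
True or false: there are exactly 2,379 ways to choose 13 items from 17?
False

Reasoning: C(17,13) = 2,380 ≠ 2379.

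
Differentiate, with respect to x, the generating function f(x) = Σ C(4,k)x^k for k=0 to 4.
Term-by-term differentiation gives Σ k·C(4,k)x^{k-1} for k=1 to 4.

Answer: Σ k·C(4,k)x^(k-1) for k=1 to 4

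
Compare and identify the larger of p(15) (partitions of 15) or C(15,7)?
C(15,7)

Explanation: Pentagonal recurrence p(n) = p(n−1) + p(n−2) − p(n−5) − p(n−7) + …: p(15) = p(14) + p(13) − p(10) − p(8) + p(3) + p(0) = 135 + 101 − 42 − 22 + 3 + 1 = 176; C(15,7) = 6,435.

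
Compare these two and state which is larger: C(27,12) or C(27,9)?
C(27,12)=17,383,860, C(27,9)=4,686,825.

Answer: C(27,12)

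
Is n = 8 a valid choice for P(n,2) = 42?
No

P(8,2) = 8·7 = 56, which does not equal 42.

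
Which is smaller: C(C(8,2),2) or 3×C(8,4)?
3×C(8,4)
C(C(8,2),2)=378, 3×C(8,4)=210.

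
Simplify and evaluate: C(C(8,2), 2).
C(8,2) = 28, then C(28, 2) = 378.
Final answer: 378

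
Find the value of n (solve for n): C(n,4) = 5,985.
21

Explanation: C(n,4) = n(n−1)(n−2)(n−3)/4! is increasing in n, and n(n−1)(n−2)(n−3) = 4!·5,985 = 143,640 ≈ (n−1.5)^4 gives n ≈ 21.0. Check: C(19,4) = 3,876, C(20,4) = 4,845, C(21,4) = 5,985 ✓. So n = 21.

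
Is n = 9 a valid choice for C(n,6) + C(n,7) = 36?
C(9,6) + C(9,7) = 84 + 36 = 120, which does not equal 36.

Answer: No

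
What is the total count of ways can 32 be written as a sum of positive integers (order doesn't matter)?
8,349

Solution: Pentagonal recurrence p(n) = p(n−1) + p(n−2) − p(n−5) − p(n−7) + …: p(32) = p(31) + p(30) − p(27) − p(25) + p(20) + p(17) − p(10) − p(6) = 6,842 + 5,604 − 3,010 − 1,958 + 627 + 297 − 42 − 11 = 8,349.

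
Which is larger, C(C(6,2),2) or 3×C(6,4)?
C(C(6,2),2)

Explanation: C(C(6,2),2)=105, 3×C(6,4)=45.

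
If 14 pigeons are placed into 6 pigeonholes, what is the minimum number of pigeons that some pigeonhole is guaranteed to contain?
3

Reasoning: Pigeonhole: ⌈14/6⌉ = 3.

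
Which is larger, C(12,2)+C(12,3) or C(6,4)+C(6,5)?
First=286, Second=21.

Answer: C(12,2)+C(12,3)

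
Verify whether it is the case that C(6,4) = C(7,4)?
LHS = C(6,4) = 15; RHS = C(7,4) = 35. 15 ≠ 35, so the statement does not hold.
Final answer: False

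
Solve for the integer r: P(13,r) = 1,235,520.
6

Reasoning: P(13,r) = 13·12·…·(13−r+1), a product of r factors. Multiplying down from 13: 13 = 13; 13·12 = 156; 13·12·11 = 1,716; 13·12·11·10 = 17,160; 13·12·11·10·9 = 154,440; 13·12·11·10·9·8 = 1,235,520 ✓ (6 factors). So r = 6.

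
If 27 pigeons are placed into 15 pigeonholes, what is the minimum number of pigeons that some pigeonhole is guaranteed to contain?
Pigeonhole: ⌈27/15⌉ = 2.

Answer: 2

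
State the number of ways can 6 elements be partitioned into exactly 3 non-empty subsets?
90

Solution: This equals S(6,3), the Stirling number of the 2nd kind.
Using the Stirling recurrence: S(n,k) = k·S(n-1,k) + S(n-1,k-1)
S(6,3) = 3·S(5,3) + S(5,2)
         = 3·25 + 15
         = 75 + 15
         = 90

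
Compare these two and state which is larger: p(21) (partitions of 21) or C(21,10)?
C(21,10)

Pentagonal recurrence p(n) = p(n−1) + p(n−2) − p(n−5) − p(n−7) + …: p(21) = p(20) + p(19) − p(16) − p(14) + p(9) + p(6) = 627 + 490 − 231 − 135 + 30 + 11 = 792; C(21,10) = 352,716.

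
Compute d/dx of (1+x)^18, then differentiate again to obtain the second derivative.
306(1+x)^16

Reasoning: First derivative: 18(1+x)^{17}. Second derivative: 18·17·(1+x)^{16} = 306(1+x)^{16}.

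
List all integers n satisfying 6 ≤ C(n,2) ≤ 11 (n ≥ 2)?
4, 5

Solution: C(3,2)=3; C(4,2)=6; C(5,2)=10; C(6,2)=15. So valid n = 4, 5.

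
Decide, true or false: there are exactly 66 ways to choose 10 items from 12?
True

Working:
C(12,10) = 66.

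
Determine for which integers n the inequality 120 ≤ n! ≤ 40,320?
5, 6, 7, 8

Reasoning: n! is strictly increasing; 5! = 120 and 8! = 40,320, so valid n = 5, 6, 7, 8.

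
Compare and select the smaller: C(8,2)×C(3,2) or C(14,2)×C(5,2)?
C(8,2)×C(3,2)=84, C(14,2)×C(5,2)=910.
Final answer: C(8,2)×C(3,2)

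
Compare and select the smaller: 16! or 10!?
16!=20,922,789,888,000, 10!=3,628,800. 16! > 10!.

Answer: 10!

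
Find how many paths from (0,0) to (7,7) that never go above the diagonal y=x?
Counted by the Catalan number C_7: C_7 = C(14,7)/(7+1) = 3,432/8 = 429.
Final answer: 429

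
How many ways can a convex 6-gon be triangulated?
14

Working:
Using the Catalan number formula: C_n = C(2n, n) / (n+1)
C_4 = C(8, 4) / (4+1)
     = 70 / 5
     = 14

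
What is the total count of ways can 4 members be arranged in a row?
24

Working:
Arrangements of 4 distinct objects: 4! = 24.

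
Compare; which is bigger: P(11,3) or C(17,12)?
P(11,3)=990, C(17,12)=6,188.

Answer: C(17,12)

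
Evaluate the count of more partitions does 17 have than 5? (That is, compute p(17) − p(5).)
290
Pentagonal recurrence p(n) = p(n−1) + p(n−2) − p(n−5) − p(n−7) + …: p(17) = p(16) + p(15) − p(12) − p(10) + p(5) + p(2) = 231 + 176 − 77 − 42 + 7 + 2 = 297.
p(5) = p(4) + p(3) − p(0) = 5 + 3 − 1 = 7.
Difference = 297 − 7 = 290.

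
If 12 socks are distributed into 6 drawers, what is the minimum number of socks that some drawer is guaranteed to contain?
2

Reasoning: Pigeonhole: ⌈12/6⌉ = 2.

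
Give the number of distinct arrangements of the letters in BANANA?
60

Solution: Word has 6 letters (B=1, A=3, N=2). Arrangements: 6!/Π(k!) = 60.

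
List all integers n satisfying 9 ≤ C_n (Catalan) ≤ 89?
4, 5

Solution: C_3=5; C_4=14; C_5=42; C_6=132. So valid n = 4, 5.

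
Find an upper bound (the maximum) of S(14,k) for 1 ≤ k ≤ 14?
Row S(14,k) for k = 1..14 (via S(n,k) = k·S(n−1,k) + S(n−1,k−1)): 1, 8,191, 788,970, 10,391,745, 40,075,035, 63,436,373, 49,329,280, 20,912,320, 5,135,130, 752,752, 66,066, 3,367, 91, 1. The row is unimodal; maximum at k = 6: 63,436,373.
Final answer: 63,436,373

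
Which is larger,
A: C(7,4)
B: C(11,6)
B
A=C(7,4)=35, B=C(11,6)=462.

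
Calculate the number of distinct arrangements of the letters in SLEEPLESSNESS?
1,081,080

Explanation: Word has 13 letters (S=5, L=2, E=4, P=1, N=1). Arrangements: 13!/Π(k!) = 1,081,080.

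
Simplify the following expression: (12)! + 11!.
(12)! + 11! = (12)·11! + 11! = (12+1)·11! = 13·11! = 518,918,400.
Final answer: 518,918,400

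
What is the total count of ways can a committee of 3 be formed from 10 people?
C(10,3) = 10! / (3! × (10-3)!)
         = 10! / (3! × 7!)
         = 120

Answer: 120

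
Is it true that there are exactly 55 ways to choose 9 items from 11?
True

C(11,9) = 55.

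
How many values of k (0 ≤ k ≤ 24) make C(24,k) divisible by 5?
0

Reasoning: Checking C(24,k) mod 5 for k = 0..24: none are divisible by 5. Count = 0.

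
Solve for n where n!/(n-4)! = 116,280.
n!/(n-4)! = n×(n-1)×(n-2)×(n-3), a product of 4 consecutive integers ≈ (n−1.5)^4. 116,280^(1/4) + 1.5 ≈ 20.0; check n = 20: 20×19×18×17 = 116,280 ✓. So n = 20.

Answer: 20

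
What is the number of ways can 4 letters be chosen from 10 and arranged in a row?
P(10,4) = 10!/(10-4)! = 5,040.
Final answer: 5,040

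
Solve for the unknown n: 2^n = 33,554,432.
25
33,554,432 = 1,024 × 1,024 × 32 = 2^10 × 2^10 × 2^5 = 2^25, so n = 25.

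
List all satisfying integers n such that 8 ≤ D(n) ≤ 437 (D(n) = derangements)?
Using D(n) = (n−1)[D(n−1) + D(n−2)] with D(1)=0, D(2)=1: D(3)=2; D(4)=9; D(5)=44; D(6)=265; D(7)=1,854. So valid n = 4, 5, 6.

Answer: 4, 5, 6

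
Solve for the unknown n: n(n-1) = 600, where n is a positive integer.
25

Reasoning: n² − n − 600 = 0, so n = (1 ± √(1 + 4·600))/2 = (1 ± √2,401)/2 = (1 ± 49)/2, i.e. n = 25 or n = -24. Taking the positive root, n = 25 (check: 25×24 = 600).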